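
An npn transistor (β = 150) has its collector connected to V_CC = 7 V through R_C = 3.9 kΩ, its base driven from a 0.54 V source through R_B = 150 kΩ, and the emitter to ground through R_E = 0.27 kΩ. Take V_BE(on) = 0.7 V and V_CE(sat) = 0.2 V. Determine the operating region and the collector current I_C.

cutoff; I_C ≈ 0

V_BB = 0.54 V ≤ V_BE(on) = 0.7 V, so the base-emitter junction is not forward biased.
The transistor is in cutoff: I_B = I_C = 0.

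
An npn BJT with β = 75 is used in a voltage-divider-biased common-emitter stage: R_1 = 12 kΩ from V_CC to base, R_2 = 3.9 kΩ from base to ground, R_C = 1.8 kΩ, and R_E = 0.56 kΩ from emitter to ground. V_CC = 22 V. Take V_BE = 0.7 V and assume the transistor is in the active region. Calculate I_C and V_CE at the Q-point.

Thevenize the base divider: V_Th = V_CC·R_2/(R_1+R_2) = 22×3.9/15.9 = 5.4 V, R_Th = R_1‖R_2 = 2.94 kΩ.
Base-emitter loop: V_Th = I_B·R_Th + V_BE + (β+1)I_B·R_E, so I_B = (5.4 − 0.7) / (2.94 + 76×0.56) = 0.103 mA.
I_C = β·I_B = 75×0.103 = 7.74 mA, and I_E = (β+1)I_B = 7.84 mA.
V_CE = V_CC − I_C·R_C − I_E·R_E = 22 − 7.74×1.8 − 7.84×0.56 = 3.67 V.
V_CE = 3.67 V > 0.2 V confirms active-region operation.

I_C ≈ 7.7 mA, V_CE ≈ 3.7 V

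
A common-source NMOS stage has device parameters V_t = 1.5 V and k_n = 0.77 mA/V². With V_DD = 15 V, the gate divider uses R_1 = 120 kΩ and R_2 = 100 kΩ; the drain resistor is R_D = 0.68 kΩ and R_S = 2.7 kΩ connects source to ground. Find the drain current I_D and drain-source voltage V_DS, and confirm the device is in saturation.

V_G = V_DD·R_2/(R_1+R_2) = 15×100/220 = 6.82 V.
Assume saturation: I_D = (k_n/2)(V_GS − V_t)² with V_GS = V_G − I_D·R_S = 6.82 − 2.7·I_D.
Substituting gives 2.81·I_D² − 12.1·I_D + 10.9 = 0, with roots I_D = 1.29 or 3 mA.
The root I_D = 3 mA gives V_GS = -1.29 V ≤ V_t, so take I_D = 1.29 mA.
Then V_GS = 3.33 V and V_DS = V_DD − I_D(R_D+R_S) = 15 − 1.29×3.38 = 10.6 V.
Saturation requires V_DS ≥ V_GS − V_t = 1.83 V; 10.6 ≥ 1.83 ✓.

I_D ≈ 1.3 mA, V_DS ≈ 11 V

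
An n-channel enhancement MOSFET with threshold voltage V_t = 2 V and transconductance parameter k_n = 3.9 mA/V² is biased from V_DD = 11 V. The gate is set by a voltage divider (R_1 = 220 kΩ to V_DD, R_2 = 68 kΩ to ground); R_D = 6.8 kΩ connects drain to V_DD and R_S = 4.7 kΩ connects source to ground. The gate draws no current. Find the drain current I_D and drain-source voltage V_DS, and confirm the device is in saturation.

I_D ≈ 0.083 mA, V_DS ≈ 10 V

V_G = V_DD·R_2/(R_1+R_2) = 11×68/288 = 2.6 V.
Assume saturation: I_D = (k_n/2)(V_GS − V_t)² with V_GS = V_G − I_D·R_S = 2.6 − 4.7·I_D.
Substituting gives 43.1·I_D² − 11.9·I_D + 0.696 = 0, with roots I_D = 0.0831 or 0.194 mA.
The root I_D = 0.194 mA gives V_GS = 1.68 V ≤ V_t, so take I_D = 0.0831 mA.
Then V_GS = 2.21 V and V_DS = V_DD − I_D(R_D+R_S) = 11 − 0.0831×11.5 = 10 V.
Saturation requires V_DS ≥ V_GS − V_t = 0.206 V; 10 ≥ 0.206 ✓.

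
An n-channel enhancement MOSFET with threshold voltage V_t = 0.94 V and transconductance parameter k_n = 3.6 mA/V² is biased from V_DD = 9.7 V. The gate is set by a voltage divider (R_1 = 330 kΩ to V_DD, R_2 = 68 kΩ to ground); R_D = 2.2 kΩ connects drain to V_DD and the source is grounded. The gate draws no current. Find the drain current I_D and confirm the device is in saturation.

I_D ≈ 0.93 mA

V_G = V_DD·R_2/(R_1+R_2) = 9.7×68/398 = 1.66 V. With the source grounded, V_GS = V_G = 1.66 V.
Assume saturation: I_D = (k_n/2)(V_GS − V_t)² = (3.6/2)×(1.66 − 0.94)² = 1.8×0.717² = 0.926 mA.
V_DS = V_DD − I_D·R_D = 9.7 − 0.926×2.2 = 7.66 V.
Saturation requires V_DS ≥ V_GS − V_t = 0.717 V; 7.66 ≥ 0.717 ✓.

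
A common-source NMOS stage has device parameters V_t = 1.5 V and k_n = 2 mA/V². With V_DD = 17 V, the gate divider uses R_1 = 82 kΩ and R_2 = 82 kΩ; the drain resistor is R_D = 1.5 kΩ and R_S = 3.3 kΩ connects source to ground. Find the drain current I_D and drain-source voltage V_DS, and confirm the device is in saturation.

V_G = V_DD·R_2/(R_1+R_2) = 17×82/164 = 8.5 V.
Assume saturation: I_D = (k_n/2)(V_GS − V_t)² with V_GS = V_G − I_D·R_S = 8.5 − 3.3·I_D.
Substituting gives 10.9·I_D² − 47.2·I_D + 49 = 0, with roots I_D = 1.72 or 2.61 mA.
The root I_D = 2.61 mA gives V_GS = -0.116 V ≤ V_t, so take I_D = 1.72 mA.
Then V_GS = 2.81 V and V_DS = V_DD − I_D(R_D+R_S) = 17 − 1.72×4.8 = 8.73 V.
Saturation requires V_DS ≥ V_GS − V_t = 1.31 V; 8.73 ≥ 1.31 ✓.

I_D ≈ 1.7 mA, V_DS ≈ 8.7 V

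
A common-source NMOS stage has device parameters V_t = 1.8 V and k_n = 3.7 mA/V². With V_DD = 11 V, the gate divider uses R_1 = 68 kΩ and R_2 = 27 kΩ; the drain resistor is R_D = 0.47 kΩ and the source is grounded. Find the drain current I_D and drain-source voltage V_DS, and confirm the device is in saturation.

I_D ≈ 3.3 mA, V_DS ≈ 9.5 V

V_G = V_DD·R_2/(R_1+R_2) = 11×27/95 = 3.13 V. With the source grounded, V_GS = V_G = 3.13 V.
Assume saturation: I_D = (k_n/2)(V_GS − V_t)² = (3.7/2)×(3.13 − 1.8)² = 1.85×1.33² = 3.25 mA.
V_DS = V_DD − I_D·R_D = 11 − 3.25×0.47 = 9.47 V.
Saturation requires V_DS ≥ V_GS − V_t = 1.33 V; 9.47 ≥ 1.33 ✓.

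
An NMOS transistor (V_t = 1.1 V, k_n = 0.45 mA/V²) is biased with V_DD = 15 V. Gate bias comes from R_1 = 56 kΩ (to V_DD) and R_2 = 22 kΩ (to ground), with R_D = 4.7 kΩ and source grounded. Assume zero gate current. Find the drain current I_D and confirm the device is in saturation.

V_G = V_DD·R_2/(R_1+R_2) = 15×22/78 = 4.23 V. With the source grounded, V_GS = V_G = 4.23 V.
Assume saturation: I_D = (k_n/2)(V_GS − V_t)² = (0.45/2)×(4.23 − 1.1)² = 0.225×3.13² = 2.21 mA.
V_DS = V_DD − I_D·R_D = 15 − 2.21×4.7 = 4.63 V.
Saturation requires V_DS ≥ V_GS − V_t = 3.13 V; 4.63 ≥ 3.13 ✓.

I_D ≈ 2.2 mA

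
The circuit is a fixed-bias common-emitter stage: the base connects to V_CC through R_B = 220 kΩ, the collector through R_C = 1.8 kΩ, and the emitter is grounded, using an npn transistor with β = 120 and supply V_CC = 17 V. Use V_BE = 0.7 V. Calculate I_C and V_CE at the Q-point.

Base loop: V_CC = I_B·R_B + V_BE, so I_B = (17 − 0.7)/220 kΩ = 0.0741 mA.
In the active region I_C = β·I_B = 120 × 0.0741 = 8.89 mA.
Collector loop: V_CE = V_CC − I_C·R_C = 17 − 8.89×1.8 = 0.996 V.
Since V_CE = 0.996 V > V_CE(sat) ≈ 0.2 V, the transistor is in the active region as assumed.

I_C ≈ 8.9 mA, V_CE ≈ 1 V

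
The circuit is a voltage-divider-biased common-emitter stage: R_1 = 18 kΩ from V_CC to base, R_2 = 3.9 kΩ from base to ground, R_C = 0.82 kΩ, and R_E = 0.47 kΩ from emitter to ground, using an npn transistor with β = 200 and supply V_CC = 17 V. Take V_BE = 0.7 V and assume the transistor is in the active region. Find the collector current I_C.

Thevenize the base divider: V_Th = V_CC·R_2/(R_1+R_2) = 17×3.9/21.9 = 3.03 V, R_Th = R_1‖R_2 = 3.21 kΩ.
Base-emitter loop: V_Th = I_B·R_Th + V_BE + (β+1)I_B·R_E, so I_B = (3.03 − 0.7) / (3.21 + 201×0.47) = 0.0238 mA.
I_C = β·I_B = 200×0.0238 = 4.77 mA, and I_E = (β+1)I_B = 4.79 mA.
V_CE = V_CC − I_C·R_C − I_E·R_E = 17 − 4.77×0.82 − 4.79×0.47 = 10.8 V.
V_CE = 10.8 V > 0.2 V confirms active-region operation.

I_C ≈ 4.8 mA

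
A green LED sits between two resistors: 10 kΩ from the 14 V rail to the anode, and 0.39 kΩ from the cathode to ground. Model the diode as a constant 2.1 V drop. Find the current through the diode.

The two resistors are in series with the diode, so KVL gives 14 = I·10 + 2.1 + I·0.39.
I = (14 − 2.1) / (10 + 0.39) kΩ = 11.9 / 10.4 = 1.15 mA.

I ≈ 1.1 mA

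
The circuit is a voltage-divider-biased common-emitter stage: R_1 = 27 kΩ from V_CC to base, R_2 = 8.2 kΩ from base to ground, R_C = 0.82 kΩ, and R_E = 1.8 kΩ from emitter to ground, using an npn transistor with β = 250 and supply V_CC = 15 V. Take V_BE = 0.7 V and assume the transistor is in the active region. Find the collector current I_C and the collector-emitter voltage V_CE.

I_C ≈ 1.5 mA, V_CE ≈ 11 V

Thevenize the base divider: V_Th = V_CC·R_2/(R_1+R_2) = 15×8.2/35.2 = 3.49 V, R_Th = R_1‖R_2 = 6.29 kΩ.
Base-emitter loop: V_Th = I_B·R_Th + V_BE + (β+1)I_B·R_E, so I_B = (3.49 − 0.7) / (6.29 + 251×1.8) = 0.0061 mA.
I_C = β·I_B = 250×0.0061 = 1.52 mA, and I_E = (β+1)I_B = 1.53 mA.
V_CE = V_CC − I_C·R_C − I_E·R_E = 15 − 1.52×0.82 − 1.53×1.8 = 11 V.
V_CE = 11 V > 0.2 V confirms active-region operation.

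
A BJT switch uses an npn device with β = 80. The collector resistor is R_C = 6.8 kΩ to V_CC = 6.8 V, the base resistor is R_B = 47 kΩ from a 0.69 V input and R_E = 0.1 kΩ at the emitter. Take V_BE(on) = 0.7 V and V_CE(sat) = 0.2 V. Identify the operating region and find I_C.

V_BB = 0.69 V ≤ V_BE(on) = 0.7 V, so the base-emitter junction is not forward biased.
The transistor is in cutoff: I_B = I_C = 0.

cutoff; I_C ≈ 0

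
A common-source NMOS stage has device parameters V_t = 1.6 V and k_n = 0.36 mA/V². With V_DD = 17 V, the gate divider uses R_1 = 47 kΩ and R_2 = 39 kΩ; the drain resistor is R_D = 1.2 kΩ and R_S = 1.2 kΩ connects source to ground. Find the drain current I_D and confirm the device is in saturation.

V_G = V_DD·R_2/(R_1+R_2) = 17×39/86 = 7.71 V.
Assume saturation: I_D = (k_n/2)(V_GS − V_t)² with V_GS = V_G − I_D·R_S = 7.71 − 1.2·I_D.
Substituting gives 0.259·I_D² − 3.64·I_D + 6.72 = 0, with roots I_D = 2.19 or 11.9 mA.
The root I_D = 11.9 mA gives V_GS = -6.52 V ≤ V_t, so take I_D = 2.19 mA.
Then V_GS = 5.09 V and V_DS = V_DD − I_D(R_D+R_S) = 17 − 2.19×2.4 = 11.8 V.
Saturation requires V_DS ≥ V_GS − V_t = 3.49 V; 11.8 ≥ 3.49 ✓.

I_D ≈ 2.2 mA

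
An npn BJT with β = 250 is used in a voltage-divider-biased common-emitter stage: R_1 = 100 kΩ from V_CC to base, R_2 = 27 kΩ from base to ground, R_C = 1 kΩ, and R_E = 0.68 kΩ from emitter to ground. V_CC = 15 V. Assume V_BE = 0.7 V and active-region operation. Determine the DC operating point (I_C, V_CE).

Thevenize the base divider: V_Th = V_CC·R_2/(R_1+R_2) = 15×27/127 = 3.19 V, R_Th = R_1‖R_2 = 21.3 kΩ.
Base-emitter loop: V_Th = I_B·R_Th + V_BE + (β+1)I_B·R_E, so I_B = (3.19 − 0.7) / (21.3 + 251×0.68) = 0.013 mA.
I_C = β·I_B = 250×0.013 = 3.24 mA, and I_E = (β+1)I_B = 3.25 mA.
V_CE = V_CC − I_C·R_C − I_E·R_E = 15 − 3.24×1 − 3.25×0.68 = 9.54 V.
V_CE = 9.54 V > 0.2 V confirms active-region operation.

I_C ≈ 3.2 mA, V_CE ≈ 9.5 V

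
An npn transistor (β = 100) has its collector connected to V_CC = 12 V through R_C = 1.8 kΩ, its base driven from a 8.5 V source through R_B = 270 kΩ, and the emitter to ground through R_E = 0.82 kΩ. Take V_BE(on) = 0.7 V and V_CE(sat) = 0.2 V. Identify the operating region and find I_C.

Assume active. Base-emitter loop: I_B = (V_BB − V_BE)/(R_B + (β+1)R_E) = (8.5 − 0.7)/(270 + 101×0.82) = 0.0221 mA.
I_C = β·I_B = 100×0.0221 = 2.21 mA.
V_CE = V_CC − I_C·R_C − I_E·R_E = 12 − 2.21×1.8 − 2.23×0.82 = 6.19 V > V_CE(sat), so the active-region assumption holds.

active; I_C ≈ 2.2 mA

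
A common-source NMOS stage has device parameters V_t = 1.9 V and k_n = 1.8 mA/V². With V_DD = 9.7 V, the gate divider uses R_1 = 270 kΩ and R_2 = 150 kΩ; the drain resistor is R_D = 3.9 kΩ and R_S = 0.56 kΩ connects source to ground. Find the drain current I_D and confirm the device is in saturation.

V_G = V_DD·R_2/(R_1+R_2) = 9.7×150/420 = 3.46 V.
Assume saturation: I_D = (k_n/2)(V_GS − V_t)² with V_GS = V_G − I_D·R_S = 3.46 − 0.56·I_D.
Substituting gives 0.282·I_D² − 2.58·I_D + 2.2 = 0, with roots I_D = 0.954 or 8.18 mA.
The root I_D = 8.18 mA gives V_GS = -1.11 V ≤ V_t, so take I_D = 0.954 mA.
Then V_GS = 2.93 V and V_DS = V_DD − I_D(R_D+R_S) = 9.7 − 0.954×4.46 = 5.44 V.
Saturation requires V_DS ≥ V_GS − V_t = 1.03 V; 5.44 ≥ 1.03 ✓.

I_D ≈ 0.95 mA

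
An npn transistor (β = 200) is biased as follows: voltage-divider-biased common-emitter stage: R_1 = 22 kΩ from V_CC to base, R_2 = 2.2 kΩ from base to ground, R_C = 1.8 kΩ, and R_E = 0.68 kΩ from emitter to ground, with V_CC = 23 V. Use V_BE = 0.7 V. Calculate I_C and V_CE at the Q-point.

I_C ≈ 2 mA, V_CE ≈ 18 V

Thevenize the base divider: V_Th = V_CC·R_2/(R_1+R_2) = 23×2.2/24.2 = 2.09 V, R_Th = R_1‖R_2 = 2 kΩ.
Base-emitter loop: V_Th = I_B·R_Th + V_BE + (β+1)I_B·R_E, so I_B = (2.09 − 0.7) / (2 + 201×0.68) = 0.01 mA.
I_C = β·I_B = 200×0.01 = 2.01 mA, and I_E = (β+1)I_B = 2.02 mA.
V_CE = V_CC − I_C·R_C − I_E·R_E = 23 − 2.01×1.8 − 2.02×0.68 = 18 V.
V_CE = 18 V > 0.2 V confirms active-region operation.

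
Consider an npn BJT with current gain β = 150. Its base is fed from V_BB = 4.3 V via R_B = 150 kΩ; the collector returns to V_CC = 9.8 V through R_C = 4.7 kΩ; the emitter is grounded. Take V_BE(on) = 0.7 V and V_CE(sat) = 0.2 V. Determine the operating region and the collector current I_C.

saturation; I_C ≈ 2 mA

Assume active: I_B = (4.3 − 0.7)/150 = 0.024 mA, giving I_C = β·I_B = 3.6 mA.
But then V_CE = 9.8 − 3.6×4.7 = -7.12 V < V_CE(sat) = 0.2 V — impossible in the active region.
So the transistor is saturated. With V_CE = 0.2 V, I_C = (V_CC − 0.2)/R_C = 9.6/4.7 = 2.04 mA.
Check: β·I_B = 3.6 mA > I_C = 2.04 mA, confirming saturation.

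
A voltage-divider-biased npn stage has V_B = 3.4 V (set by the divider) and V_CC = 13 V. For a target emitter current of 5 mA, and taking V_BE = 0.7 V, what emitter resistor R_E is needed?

V_E = V_B − V_BE = 3.4 − 0.7 = 2.7 V.
R_E = V_E / I_E = 2.7 / 5 = 0.54 kΩ.

R_E ≈ 0.54 kΩ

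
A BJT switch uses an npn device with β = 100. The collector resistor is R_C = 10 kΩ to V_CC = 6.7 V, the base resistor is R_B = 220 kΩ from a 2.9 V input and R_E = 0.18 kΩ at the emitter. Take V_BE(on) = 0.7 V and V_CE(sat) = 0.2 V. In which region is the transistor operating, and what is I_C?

Assume active: I_B = (2.9 − 0.7)/(220 + 101×0.18) = 0.00924 mA, I_C = β·I_B = 0.924 mA.
Then V_CE = 6.7 − 0.924×10 − 0.933×0.18 = -2.7 V < 0.2 V — the active assumption fails.
Re-solve with V_CE = 0.2 V. KCL at the emitter: V_E/R_E = (V_BB−0.7−V_E)/R_B + (V_CC−0.2−V_E)/R_C, giving V_E = 0.117 V.
I_C = (V_CC − 0.2 − V_E)/R_C = (6.5 − 0.117)/10 = 0.638 mA.
Check: I_B = (2.2 − 0.117)/220 = 0.00947 mA, and β·I_B = 0.947 mA > I_C, confirming saturation.

saturation; I_C ≈ 0.64 mA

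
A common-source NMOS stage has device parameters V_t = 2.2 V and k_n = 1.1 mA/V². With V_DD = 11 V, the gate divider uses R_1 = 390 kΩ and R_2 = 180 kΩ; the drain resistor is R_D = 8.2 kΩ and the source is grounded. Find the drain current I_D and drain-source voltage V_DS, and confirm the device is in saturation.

I_D ≈ 0.89 mA, V_DS ≈ 3.7 V

V_G = V_DD·R_2/(R_1+R_2) = 11×180/570 = 3.47 V. With the source grounded, V_GS = V_G = 3.47 V.
Assume saturation: I_D = (k_n/2)(V_GS − V_t)² = (1.1/2)×(3.47 − 2.2)² = 0.55×1.27² = 0.892 mA.
V_DS = V_DD − I_D·R_D = 11 − 0.892×8.2 = 3.68 V.
Saturation requires V_DS ≥ V_GS − V_t = 1.27 V; 3.68 ≥ 1.27 ✓.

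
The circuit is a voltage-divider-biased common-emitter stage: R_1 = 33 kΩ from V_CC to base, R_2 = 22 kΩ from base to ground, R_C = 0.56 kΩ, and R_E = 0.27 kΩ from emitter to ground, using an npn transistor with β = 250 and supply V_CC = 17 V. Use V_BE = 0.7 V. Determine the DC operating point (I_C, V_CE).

I_C ≈ 19 mA, V_CE ≈ 1.3 V

Thevenize the base divider: V_Th = V_CC·R_2/(R_1+R_2) = 17×22/55 = 6.8 V, R_Th = R_1‖R_2 = 13.2 kΩ.
Base-emitter loop: V_Th = I_B·R_Th + V_BE + (β+1)I_B·R_E, so I_B = (6.8 − 0.7) / (13.2 + 251×0.27) = 0.0753 mA.
I_C = β·I_B = 250×0.0753 = 18.8 mA, and I_E = (β+1)I_B = 18.9 mA.
V_CE = V_CC − I_C·R_C − I_E·R_E = 17 − 18.8×0.56 − 18.9×0.27 = 1.35 V.
V_CE = 1.35 V > 0.2 V confirms active-region operation.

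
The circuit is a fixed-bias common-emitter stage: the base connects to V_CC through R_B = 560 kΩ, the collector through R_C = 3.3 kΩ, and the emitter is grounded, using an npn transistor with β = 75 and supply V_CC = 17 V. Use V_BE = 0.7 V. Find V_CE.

Base loop: V_CC = I_B·R_B + V_BE, so I_B = (17 − 0.7)/560 kΩ = 0.0291 mA.
In the active region I_C = β·I_B = 75 × 0.0291 = 2.18 mA.
Collector loop: V_CE = V_CC − I_C·R_C = 17 − 2.18×3.3 = 9.8 V.
Since V_CE = 9.8 V > V_CE(sat) ≈ 0.2 V, the transistor is in the active region as assumed.

V_CE ≈ 9.8 V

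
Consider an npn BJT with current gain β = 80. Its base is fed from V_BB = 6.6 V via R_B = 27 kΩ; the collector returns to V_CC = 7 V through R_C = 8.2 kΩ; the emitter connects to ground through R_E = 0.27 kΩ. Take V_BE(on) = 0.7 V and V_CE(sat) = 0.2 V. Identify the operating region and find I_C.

saturation; I_C ≈ 0.8 mA

Assume active: I_B = (6.6 − 0.7)/(27 + 81×0.27) = 0.121 mA, I_C = β·I_B = 9.66 mA.
Then V_CE = 7 − 9.66×8.2 − 9.78×0.27 = -74.8 V < 0.2 V — the active assumption fails.
Re-solve with V_CE = 0.2 V. KCL at the emitter: V_E/R_E = (V_BB−0.7−V_E)/R_B + (V_CC−0.2−V_E)/R_C, giving V_E = 0.271 V.
I_C = (V_CC − 0.2 − V_E)/R_C = (6.8 − 0.271)/8.2 = 0.796 mA.
Check: I_B = (5.9 − 0.271)/27 = 0.208 mA, and β·I_B = 16.7 mA > I_C, confirming saturation.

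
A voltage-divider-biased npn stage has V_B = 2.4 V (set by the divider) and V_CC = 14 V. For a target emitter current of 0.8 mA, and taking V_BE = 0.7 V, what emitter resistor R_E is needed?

V_E = V_B − V_BE = 2.4 − 0.7 = 1.7 V.
R_E = V_E / I_E = 1.7 / 0.8 = 2.12 kΩ.

R_E ≈ 2.1 kΩ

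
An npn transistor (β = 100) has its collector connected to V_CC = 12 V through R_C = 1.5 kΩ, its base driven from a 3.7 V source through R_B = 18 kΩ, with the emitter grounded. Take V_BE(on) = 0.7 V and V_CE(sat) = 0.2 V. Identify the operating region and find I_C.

saturation; I_C ≈ 7.9 mA

Assume active: I_B = (3.7 − 0.7)/18 = 0.167 mA, giving I_C = β·I_B = 16.7 mA.
But then V_CE = 12 − 16.7×1.5 = -13 V < V_CE(sat) = 0.2 V — impossible in the active region.
So the transistor is saturated. With V_CE = 0.2 V, I_C = (V_CC − 0.2)/R_C = 11.8/1.5 = 7.87 mA.
Check: β·I_B = 16.7 mA > I_C = 7.87 mA, confirming saturation.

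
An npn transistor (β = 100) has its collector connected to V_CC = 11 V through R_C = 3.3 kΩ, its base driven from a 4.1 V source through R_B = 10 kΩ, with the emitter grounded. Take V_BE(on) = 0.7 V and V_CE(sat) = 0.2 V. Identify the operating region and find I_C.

saturation; I_C ≈ 3.3 mA

Assume active: I_B = (4.1 − 0.7)/10 = 0.34 mA, giving I_C = β·I_B = 34 mA.
But then V_CE = 11 − 34×3.3 = -101 V < V_CE(sat) = 0.2 V — impossible in the active region.
So the transistor is saturated. With V_CE = 0.2 V, I_C = (V_CC − 0.2)/R_C = 10.8/3.3 = 3.27 mA.
Check: β·I_B = 34 mA > I_C = 3.27 mA, confirming saturation.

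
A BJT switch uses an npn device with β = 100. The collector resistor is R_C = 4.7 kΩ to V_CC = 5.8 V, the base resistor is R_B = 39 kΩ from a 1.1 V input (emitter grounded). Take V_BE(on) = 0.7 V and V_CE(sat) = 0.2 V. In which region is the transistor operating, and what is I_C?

active; I_C ≈ 1 mA

Assume active. Base-emitter loop: I_B = (V_BB − V_BE)/R_B = (1.1 − 0.7)/39 = 0.0103 mA.
I_C = β·I_B = 100×0.0103 = 1.03 mA.
V_CE = V_CC − I_C·R_C = 5.8 − 1.03×4.7 = 0.979 V > V_CE(sat), so the active-region assumption holds.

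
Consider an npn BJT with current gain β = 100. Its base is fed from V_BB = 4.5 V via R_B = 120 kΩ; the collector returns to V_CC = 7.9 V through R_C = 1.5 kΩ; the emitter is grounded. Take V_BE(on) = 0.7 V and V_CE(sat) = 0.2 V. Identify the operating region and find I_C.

Assume active. Base-emitter loop: I_B = (V_BB − V_BE)/R_B = (4.5 − 0.7)/120 = 0.0317 mA.
I_C = β·I_B = 100×0.0317 = 3.17 mA.
V_CE = V_CC − I_C·R_C = 7.9 − 3.17×1.5 = 3.15 V > V_CE(sat), so the active-region assumption holds.

active; I_C ≈ 3.2 mA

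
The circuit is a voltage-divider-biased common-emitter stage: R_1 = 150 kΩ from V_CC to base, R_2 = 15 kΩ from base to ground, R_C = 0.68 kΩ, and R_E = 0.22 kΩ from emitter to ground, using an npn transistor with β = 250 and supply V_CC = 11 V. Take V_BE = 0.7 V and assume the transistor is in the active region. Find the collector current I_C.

I_C ≈ 1.1 mA

Thevenize the base divider: V_Th = V_CC·R_2/(R_1+R_2) = 11×15/165 = 1 V, R_Th = R_1‖R_2 = 13.6 kΩ.
Base-emitter loop: V_Th = I_B·R_Th + V_BE + (β+1)I_B·R_E, so I_B = (1 − 0.7) / (13.6 + 251×0.22) = 0.00436 mA.
I_C = β·I_B = 250×0.00436 = 1.09 mA, and I_E = (β+1)I_B = 1.09 mA.
V_CE = V_CC − I_C·R_C − I_E·R_E = 11 − 1.09×0.68 − 1.09×0.22 = 10 V.
V_CE = 10 V > 0.2 V confirms active-region operation.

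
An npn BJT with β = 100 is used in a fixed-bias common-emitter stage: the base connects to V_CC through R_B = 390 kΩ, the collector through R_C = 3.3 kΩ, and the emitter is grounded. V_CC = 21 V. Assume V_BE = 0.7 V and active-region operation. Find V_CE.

Base loop: V_CC = I_B·R_B + V_BE, so I_B = (21 − 0.7)/390 kΩ = 0.0521 mA.
In the active region I_C = β·I_B = 100 × 0.0521 = 5.21 mA.
Collector loop: V_CE = V_CC − I_C·R_C = 21 − 5.21×3.3 = 3.82 V.
Since V_CE = 3.82 V > V_CE(sat) ≈ 0.2 V, the transistor is in the active region as assumed.

V_CE ≈ 3.8 V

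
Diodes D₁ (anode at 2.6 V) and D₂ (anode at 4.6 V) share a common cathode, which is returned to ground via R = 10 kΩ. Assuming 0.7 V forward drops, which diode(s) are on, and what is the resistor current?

Assume both conduct. Then node N would need to be at both 2.6−0.7 = 1.9 V and 4.6−0.7 = 3.9 V, which is impossible.
Assume only D₂ conducts: V_N = 4.6 − 0.7 = 3.9 V, so I_R = 3.9/10 = 0.39 mA.
Check D₁: its anode-to-cathode voltage is 2.6 − 3.9 = -1.3 V < 0.7 V, so it is off. The assumption is consistent.

Only D₂ conducts; I_R ≈ 0.39 mA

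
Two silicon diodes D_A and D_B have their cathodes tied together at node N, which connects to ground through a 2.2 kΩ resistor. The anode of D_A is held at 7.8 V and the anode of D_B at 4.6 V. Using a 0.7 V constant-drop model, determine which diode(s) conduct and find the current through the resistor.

Only D_A conducts; I_R ≈ 3.2 mA

Assume both conduct. Then node N would need to be at both 7.8−0.7 = 7.1 V and 4.6−0.7 = 3.9 V, which is impossible.
Assume only D_A conducts: V_N = 7.8 − 0.7 = 7.1 V, so I_R = 7.1/2.2 = 3.23 mA.
Check D_B: its anode-to-cathode voltage is 4.6 − 7.1 = -2.5 V < 0.7 V, so it is off. The assumption is consistent.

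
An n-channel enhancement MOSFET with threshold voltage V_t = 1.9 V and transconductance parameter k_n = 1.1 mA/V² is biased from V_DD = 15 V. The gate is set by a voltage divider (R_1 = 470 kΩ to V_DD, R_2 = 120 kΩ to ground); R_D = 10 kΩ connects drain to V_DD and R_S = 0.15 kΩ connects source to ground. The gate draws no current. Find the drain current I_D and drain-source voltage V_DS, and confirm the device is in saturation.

I_D ≈ 0.62 mA, V_DS ≈ 8.7 V

V_G = V_DD·R_2/(R_1+R_2) = 15×120/590 = 3.05 V.
Assume saturation: I_D = (k_n/2)(V_GS − V_t)² with V_GS = V_G − I_D·R_S = 3.05 − 0.15·I_D.
Substituting gives 0.0124·I_D² − 1.19·I_D + 0.728 = 0, with roots I_D = 0.616 or 95.5 mA.
The root I_D = 95.5 mA gives V_GS = -11.3 V ≤ V_t, so take I_D = 0.616 mA.
Then V_GS = 2.96 V and V_DS = V_DD − I_D(R_D+R_S) = 15 − 0.616×10.2 = 8.75 V.
Saturation requires V_DS ≥ V_GS − V_t = 1.06 V; 8.75 ≥ 1.06 ✓.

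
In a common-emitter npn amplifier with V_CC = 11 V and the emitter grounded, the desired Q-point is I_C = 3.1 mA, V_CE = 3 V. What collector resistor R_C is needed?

Collector loop: V_CC = I_C·R_C + V_CE.
R_C = (V_CC − V_CE)/I_C = (11 − 3)/3.1 = 2.58 kΩ.

R_C ≈ 2.6 kΩ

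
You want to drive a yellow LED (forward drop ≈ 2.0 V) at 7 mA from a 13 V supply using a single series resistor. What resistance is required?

R ≈ 1.6 kΩ

The resistor drops V_S − V_D = 13 − 2.0 = 11 V at 7 mA.
R = 11 V / 7 mA = 1.57 kΩ.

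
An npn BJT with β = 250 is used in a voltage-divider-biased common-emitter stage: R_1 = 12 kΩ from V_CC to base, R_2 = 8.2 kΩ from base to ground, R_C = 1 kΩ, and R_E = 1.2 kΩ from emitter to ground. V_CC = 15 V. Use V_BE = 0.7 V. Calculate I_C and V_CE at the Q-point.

I_C ≈ 4.4 mA, V_CE ≈ 5.3 V

Thevenize the base divider: V_Th = V_CC·R_2/(R_1+R_2) = 15×8.2/20.2 = 6.09 V, R_Th = R_1‖R_2 = 4.87 kΩ.
Base-emitter loop: V_Th = I_B·R_Th + V_BE + (β+1)I_B·R_E, so I_B = (6.09 − 0.7) / (4.87 + 251×1.2) = 0.0176 mA.
I_C = β·I_B = 250×0.0176 = 4.4 mA, and I_E = (β+1)I_B = 4.42 mA.
V_CE = V_CC − I_C·R_C − I_E·R_E = 15 − 4.4×1 − 4.42×1.2 = 5.29 V.
V_CE = 5.29 V > 0.2 V confirms active-region operation.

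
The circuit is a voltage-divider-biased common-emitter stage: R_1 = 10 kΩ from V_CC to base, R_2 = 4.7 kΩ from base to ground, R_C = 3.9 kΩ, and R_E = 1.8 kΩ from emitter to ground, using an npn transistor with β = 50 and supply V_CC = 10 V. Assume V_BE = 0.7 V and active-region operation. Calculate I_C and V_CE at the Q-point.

I_C ≈ 1.3 mA, V_CE ≈ 2.5 V

Thevenize the base divider: V_Th = V_CC·R_2/(R_1+R_2) = 10×4.7/14.7 = 3.2 V, R_Th = R_1‖R_2 = 3.2 kΩ.
Base-emitter loop: V_Th = I_B·R_Th + V_BE + (β+1)I_B·R_E, so I_B = (3.2 − 0.7) / (3.2 + 51×1.8) = 0.0263 mA.
I_C = β·I_B = 50×0.0263 = 1.31 mA, and I_E = (β+1)I_B = 1.34 mA.
V_CE = V_CC − I_C·R_C − I_E·R_E = 10 − 1.31×3.9 − 1.34×1.8 = 2.46 V.
V_CE = 2.46 V > 0.2 V confirms active-region operation.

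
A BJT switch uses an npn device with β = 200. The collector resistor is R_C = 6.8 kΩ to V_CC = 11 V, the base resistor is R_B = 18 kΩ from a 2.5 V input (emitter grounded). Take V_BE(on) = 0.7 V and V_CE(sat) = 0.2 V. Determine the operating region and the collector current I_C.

saturation; I_C ≈ 1.6 mA

Assume active: I_B = (2.5 − 0.7)/18 = 0.1 mA, giving I_C = β·I_B = 20 mA.
But then V_CE = 11 − 20×6.8 = -125 V < V_CE(sat) = 0.2 V — impossible in the active region.
So the transistor is saturated. With V_CE = 0.2 V, I_C = (V_CC − 0.2)/R_C = 10.8/6.8 = 1.59 mA.
Check: β·I_B = 20 mA > I_C = 1.59 mA, confirming saturation.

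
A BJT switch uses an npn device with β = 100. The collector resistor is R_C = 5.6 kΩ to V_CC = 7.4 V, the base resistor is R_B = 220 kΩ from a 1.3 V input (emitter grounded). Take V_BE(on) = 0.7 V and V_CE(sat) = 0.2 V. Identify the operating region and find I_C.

Assume active. Base-emitter loop: I_B = (V_BB − V_BE)/R_B = (1.3 − 0.7)/220 = 0.00273 mA.
I_C = β·I_B = 100×0.00273 = 0.273 mA.
V_CE = V_CC − I_C·R_C = 7.4 − 0.273×5.6 = 5.87 V > V_CE(sat), so the active-region assumption holds.

active; I_C ≈ 0.27 mA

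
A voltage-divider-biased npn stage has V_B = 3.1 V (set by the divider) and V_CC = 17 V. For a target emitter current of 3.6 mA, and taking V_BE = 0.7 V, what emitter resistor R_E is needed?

R_E ≈ 0.67 kΩ

V_E = V_B − V_BE = 3.1 − 0.7 = 2.4 V.
R_E = V_E / I_E = 2.4 / 3.6 = 0.667 kΩ.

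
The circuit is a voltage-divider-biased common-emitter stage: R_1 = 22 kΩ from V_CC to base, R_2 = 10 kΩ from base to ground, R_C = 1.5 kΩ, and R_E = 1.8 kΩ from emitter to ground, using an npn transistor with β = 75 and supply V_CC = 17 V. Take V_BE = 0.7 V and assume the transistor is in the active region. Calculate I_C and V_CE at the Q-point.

Thevenize the base divider: V_Th = V_CC·R_2/(R_1+R_2) = 17×10/32 = 5.31 V, R_Th = R_1‖R_2 = 6.88 kΩ.
Base-emitter loop: V_Th = I_B·R_Th + V_BE + (β+1)I_B·R_E, so I_B = (5.31 − 0.7) / (6.88 + 76×1.8) = 0.0321 mA.
I_C = β·I_B = 75×0.0321 = 2.41 mA, and I_E = (β+1)I_B = 2.44 mA.
V_CE = V_CC − I_C·R_C − I_E·R_E = 17 − 2.41×1.5 − 2.44×1.8 = 9 V.
V_CE = 9 V > 0.2 V confirms active-region operation.

I_C ≈ 2.4 mA, V_CE ≈ 9 V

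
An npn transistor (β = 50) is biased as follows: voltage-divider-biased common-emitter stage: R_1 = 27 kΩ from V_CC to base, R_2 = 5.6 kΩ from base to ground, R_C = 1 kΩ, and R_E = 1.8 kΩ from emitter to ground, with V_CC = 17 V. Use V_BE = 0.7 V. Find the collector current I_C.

I_C ≈ 1.2 mA

Thevenize the base divider: V_Th = V_CC·R_2/(R_1+R_2) = 17×5.6/32.6 = 2.92 V, R_Th = R_1‖R_2 = 4.64 kΩ.
Base-emitter loop: V_Th = I_B·R_Th + V_BE + (β+1)I_B·R_E, so I_B = (2.92 − 0.7) / (4.64 + 51×1.8) = 0.023 mA.
I_C = β·I_B = 50×0.023 = 1.15 mA, and I_E = (β+1)I_B = 1.17 mA.
V_CE = V_CC − I_C·R_C − I_E·R_E = 17 − 1.15×1 − 1.17×1.8 = 13.7 V.
V_CE = 13.7 V > 0.2 V confirms active-region operation.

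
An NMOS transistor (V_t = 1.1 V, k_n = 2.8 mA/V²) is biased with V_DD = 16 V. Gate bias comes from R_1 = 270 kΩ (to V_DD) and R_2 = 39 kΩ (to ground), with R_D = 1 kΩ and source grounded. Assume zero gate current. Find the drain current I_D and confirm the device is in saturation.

I_D ≈ 1.2 mA

V_G = V_DD·R_2/(R_1+R_2) = 16×39/309 = 2.02 V. With the source grounded, V_GS = V_G = 2.02 V.
Assume saturation: I_D = (k_n/2)(V_GS − V_t)² = (2.8/2)×(2.02 − 1.1)² = 1.4×0.919² = 1.18 mA.
V_DS = V_DD − I_D·R_D = 16 − 1.18×1 = 14.8 V.
Saturation requires V_DS ≥ V_GS − V_t = 0.919 V; 14.8 ≥ 0.919 ✓.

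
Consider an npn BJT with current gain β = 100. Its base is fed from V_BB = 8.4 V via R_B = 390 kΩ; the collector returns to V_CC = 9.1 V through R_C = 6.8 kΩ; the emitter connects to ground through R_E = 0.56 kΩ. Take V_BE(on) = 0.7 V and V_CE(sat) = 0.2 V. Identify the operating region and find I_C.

Assume active: I_B = (8.4 − 0.7)/(390 + 101×0.56) = 0.0172 mA, I_C = β·I_B = 1.72 mA.
Then V_CE = 9.1 − 1.72×6.8 − 1.74×0.56 = -3.6 V < 0.2 V — the active assumption fails.
Re-solve with V_CE = 0.2 V. KCL at the emitter: V_E/R_E = (V_BB−0.7−V_E)/R_B + (V_CC−0.2−V_E)/R_C, giving V_E = 0.686 V.
I_C = (V_CC − 0.2 − V_E)/R_C = (8.9 − 0.686)/6.8 = 1.21 mA.
Check: I_B = (7.7 − 0.686)/390 = 0.018 mA, and β·I_B = 1.8 mA > I_C, confirming saturation.

saturation; I_C ≈ 1.2 mA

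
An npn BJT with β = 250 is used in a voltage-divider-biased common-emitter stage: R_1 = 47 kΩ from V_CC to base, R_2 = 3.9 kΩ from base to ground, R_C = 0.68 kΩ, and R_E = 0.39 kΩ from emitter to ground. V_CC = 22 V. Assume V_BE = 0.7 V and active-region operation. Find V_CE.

Thevenize the base divider: V_Th = V_CC·R_2/(R_1+R_2) = 22×3.9/50.9 = 1.69 V, R_Th = R_1‖R_2 = 3.6 kΩ.
Base-emitter loop: V_Th = I_B·R_Th + V_BE + (β+1)I_B·R_E, so I_B = (1.69 − 0.7) / (3.6 + 251×0.39) = 0.00971 mA.
I_C = β·I_B = 250×0.00971 = 2.43 mA, and I_E = (β+1)I_B = 2.44 mA.
V_CE = V_CC − I_C·R_C − I_E·R_E = 22 − 2.43×0.68 − 2.44×0.39 = 19.4 V.
V_CE = 19.4 V > 0.2 V confirms active-region operation.

V_CE ≈ 19 V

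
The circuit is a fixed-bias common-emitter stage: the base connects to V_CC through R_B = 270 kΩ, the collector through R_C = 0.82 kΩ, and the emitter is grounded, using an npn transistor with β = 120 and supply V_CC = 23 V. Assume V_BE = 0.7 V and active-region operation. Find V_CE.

V_CE ≈ 15 V

Base loop: V_CC = I_B·R_B + V_BE, so I_B = (23 − 0.7)/270 kΩ = 0.0826 mA.
In the active region I_C = β·I_B = 120 × 0.0826 = 9.91 mA.
Collector loop: V_CE = V_CC − I_C·R_C = 23 − 9.91×0.82 = 14.9 V.
Since V_CE = 14.9 V > V_CE(sat) ≈ 0.2 V, the transistor is in the active region as assumed.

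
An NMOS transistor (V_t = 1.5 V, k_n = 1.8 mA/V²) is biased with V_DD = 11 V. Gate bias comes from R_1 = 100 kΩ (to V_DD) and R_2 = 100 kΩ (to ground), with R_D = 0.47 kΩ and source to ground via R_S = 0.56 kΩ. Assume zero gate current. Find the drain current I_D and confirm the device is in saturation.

I_D ≈ 3.6 mA

V_G = V_DD·R_2/(R_1+R_2) = 11×100/200 = 5.5 V.
Assume saturation: I_D = (k_n/2)(V_GS − V_t)² with V_GS = V_G − I_D·R_S = 5.5 − 0.56·I_D.
Substituting gives 0.282·I_D² − 5.03·I_D + 14.4 = 0, with roots I_D = 3.58 or 14.2 mA.
The root I_D = 14.2 mA gives V_GS = -2.48 V ≤ V_t, so take I_D = 3.58 mA.
Then V_GS = 3.49 V and V_DS = V_DD − I_D(R_D+R_S) = 11 − 3.58×1.03 = 7.31 V.
Saturation requires V_DS ≥ V_GS − V_t = 1.99 V; 7.31 ≥ 1.99 ✓.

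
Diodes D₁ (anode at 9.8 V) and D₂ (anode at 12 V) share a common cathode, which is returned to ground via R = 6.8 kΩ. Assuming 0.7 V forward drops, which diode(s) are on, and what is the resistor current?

Assume both conduct. Then node N would need to be at both 9.8−0.7 = 9.1 V and 12−0.7 = 11.3 V, which is impossible.
Assume only D₂ conducts: V_N = 12 − 0.7 = 11.3 V, so I_R = 11.3/6.8 = 1.66 mA.
Check D₁: its anode-to-cathode voltage is 9.8 − 11.3 = -1.5 V < 0.7 V, so it is off. The assumption is consistent.

Only D₂ conducts; I_R ≈ 1.7 mA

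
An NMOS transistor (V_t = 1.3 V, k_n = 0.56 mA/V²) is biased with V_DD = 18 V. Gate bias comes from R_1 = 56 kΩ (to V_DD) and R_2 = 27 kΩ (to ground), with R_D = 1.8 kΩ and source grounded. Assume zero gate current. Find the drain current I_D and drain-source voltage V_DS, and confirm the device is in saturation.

I_D ≈ 5.8 mA, V_DS ≈ 7.5 V

V_G = V_DD·R_2/(R_1+R_2) = 18×27/83 = 5.86 V. With the source grounded, V_GS = V_G = 5.86 V.
Assume saturation: I_D = (k_n/2)(V_GS − V_t)² = (0.56/2)×(5.86 − 1.3)² = 0.28×4.56² = 5.81 mA.
V_DS = V_DD − I_D·R_D = 18 − 5.81×1.8 = 7.54 V.
Saturation requires V_DS ≥ V_GS − V_t = 4.56 V; 7.54 ≥ 4.56 ✓.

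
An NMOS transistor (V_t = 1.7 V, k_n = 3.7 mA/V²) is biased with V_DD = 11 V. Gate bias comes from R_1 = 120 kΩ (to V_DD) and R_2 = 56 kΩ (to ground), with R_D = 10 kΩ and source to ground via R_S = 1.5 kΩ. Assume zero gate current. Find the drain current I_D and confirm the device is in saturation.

I_D ≈ 0.77 mA

V_G = V_DD·R_2/(R_1+R_2) = 11×56/176 = 3.5 V.
Assume saturation: I_D = (k_n/2)(V_GS − V_t)² with V_GS = V_G − I_D·R_S = 3.5 − 1.5·I_D.
Substituting gives 4.16·I_D² − 11·I_D + 5.99 = 0, with roots I_D = 0.77 or 1.87 mA.
The root I_D = 1.87 mA gives V_GS = 0.695 V ≤ V_t, so take I_D = 0.77 mA.
Then V_GS = 2.35 V and V_DS = V_DD − I_D(R_D+R_S) = 11 − 0.77×11.5 = 2.15 V.
Saturation requires V_DS ≥ V_GS − V_t = 0.645 V; 2.15 ≥ 0.645 ✓.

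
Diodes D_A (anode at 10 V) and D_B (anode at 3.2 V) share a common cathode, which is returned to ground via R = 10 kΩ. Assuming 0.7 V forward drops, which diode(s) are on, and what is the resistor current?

Only D_A conducts; I_R ≈ 0.93 mA

Assume both conduct. Then node N would need to be at both 10−0.7 = 9.3 V and 3.2−0.7 = 2.5 V, which is impossible.
Assume only D_A conducts: V_N = 10 − 0.7 = 9.3 V, so I_R = 9.3/10 = 0.93 mA.
Check D_B: its anode-to-cathode voltage is 3.2 − 9.3 = -6.1 V < 0.7 V, so it is off. The assumption is consistent.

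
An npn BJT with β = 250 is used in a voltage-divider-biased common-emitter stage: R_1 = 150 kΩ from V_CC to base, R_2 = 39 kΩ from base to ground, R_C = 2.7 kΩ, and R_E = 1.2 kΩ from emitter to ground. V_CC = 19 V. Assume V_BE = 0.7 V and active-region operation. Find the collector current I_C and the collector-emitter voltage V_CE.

I_C ≈ 2.4 mA, V_CE ≈ 9.5 V

Thevenize the base divider: V_Th = V_CC·R_2/(R_1+R_2) = 19×39/189 = 3.92 V, R_Th = R_1‖R_2 = 31 kΩ.
Base-emitter loop: V_Th = I_B·R_Th + V_BE + (β+1)I_B·R_E, so I_B = (3.92 − 0.7) / (31 + 251×1.2) = 0.0097 mA.
I_C = β·I_B = 250×0.0097 = 2.42 mA, and I_E = (β+1)I_B = 2.43 mA.
V_CE = V_CC − I_C·R_C − I_E·R_E = 19 − 2.42×2.7 − 2.43×1.2 = 9.53 V.
V_CE = 9.53 V > 0.2 V confirms active-region operation.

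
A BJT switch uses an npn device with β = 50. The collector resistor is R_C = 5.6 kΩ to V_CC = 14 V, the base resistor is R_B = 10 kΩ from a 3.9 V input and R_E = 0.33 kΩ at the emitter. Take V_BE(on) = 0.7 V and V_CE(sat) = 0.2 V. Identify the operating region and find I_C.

saturation; I_C ≈ 2.3 mA

Assume active: I_B = (3.9 − 0.7)/(10 + 51×0.33) = 0.119 mA, I_C = β·I_B = 5.96 mA.
Then V_CE = 14 − 5.96×5.6 − 6.08×0.33 = -21.4 V < 0.2 V — the active assumption fails.
Re-solve with V_CE = 0.2 V. KCL at the emitter: V_E/R_E = (V_BB−0.7−V_E)/R_B + (V_CC−0.2−V_E)/R_C, giving V_E = 0.841 V.
I_C = (V_CC − 0.2 − V_E)/R_C = (13.8 − 0.841)/5.6 = 2.31 mA.
Check: I_B = (3.2 − 0.841)/10 = 0.236 mA, and β·I_B = 11.8 mA > I_C, confirming saturation.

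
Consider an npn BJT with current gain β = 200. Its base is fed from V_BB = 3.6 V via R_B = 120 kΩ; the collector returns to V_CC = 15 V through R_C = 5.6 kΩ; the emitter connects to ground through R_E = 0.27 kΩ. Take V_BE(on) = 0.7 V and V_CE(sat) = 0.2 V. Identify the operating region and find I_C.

saturation; I_C ≈ 2.5 mA

Assume active: I_B = (3.6 − 0.7)/(120 + 201×0.27) = 0.0166 mA, I_C = β·I_B = 3.33 mA.
Then V_CE = 15 − 3.33×5.6 − 3.34×0.27 = -4.54 V < 0.2 V — the active assumption fails.
Re-solve with V_CE = 0.2 V. KCL at the emitter: V_E/R_E = (V_BB−0.7−V_E)/R_B + (V_CC−0.2−V_E)/R_C, giving V_E = 0.686 V.
I_C = (V_CC − 0.2 − V_E)/R_C = (14.8 − 0.686)/5.6 = 2.52 mA.
Check: I_B = (2.9 − 0.686)/120 = 0.0185 mA, and β·I_B = 3.69 mA > I_C, confirming saturation.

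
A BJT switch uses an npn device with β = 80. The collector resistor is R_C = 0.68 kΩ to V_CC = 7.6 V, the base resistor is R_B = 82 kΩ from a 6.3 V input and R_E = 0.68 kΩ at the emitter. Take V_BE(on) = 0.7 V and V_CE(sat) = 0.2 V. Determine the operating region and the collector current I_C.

Assume active. Base-emitter loop: I_B = (V_BB − V_BE)/(R_B + (β+1)R_E) = (6.3 − 0.7)/(82 + 81×0.68) = 0.0409 mA.
I_C = β·I_B = 80×0.0409 = 3.27 mA.
V_CE = V_CC − I_C·R_C − I_E·R_E = 7.6 − 3.27×0.68 − 3.31×0.68 = 3.13 V > V_CE(sat), so the active-region assumption holds.

active; I_C ≈ 3.3 mA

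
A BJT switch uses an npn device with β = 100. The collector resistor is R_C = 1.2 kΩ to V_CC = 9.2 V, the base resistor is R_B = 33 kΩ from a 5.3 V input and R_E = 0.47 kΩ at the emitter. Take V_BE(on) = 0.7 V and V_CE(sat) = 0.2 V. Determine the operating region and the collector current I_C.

saturation; I_C ≈ 5.4 mA

Assume active: I_B = (5.3 − 0.7)/(33 + 101×0.47) = 0.0572 mA, I_C = β·I_B = 5.72 mA.
Then V_CE = 9.2 − 5.72×1.2 − 5.77×0.47 = -0.373 V < 0.2 V — the active assumption fails.
Re-solve with V_CE = 0.2 V. KCL at the emitter: V_E/R_E = (V_BB−0.7−V_E)/R_B + (V_CC−0.2−V_E)/R_C, giving V_E = 2.55 V.
I_C = (V_CC − 0.2 − V_E)/R_C = (9 − 2.55)/1.2 = 5.37 mA.
Check: I_B = (4.6 − 2.55)/33 = 0.062 mA, and β·I_B = 6.2 mA > I_C, confirming saturation.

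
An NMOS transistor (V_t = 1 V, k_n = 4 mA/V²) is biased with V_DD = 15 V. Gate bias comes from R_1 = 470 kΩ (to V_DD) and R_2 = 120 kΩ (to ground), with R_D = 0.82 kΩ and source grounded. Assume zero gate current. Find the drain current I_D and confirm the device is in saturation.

V_G = V_DD·R_2/(R_1+R_2) = 15×120/590 = 3.05 V. With the source grounded, V_GS = V_G = 3.05 V.
Assume saturation: I_D = (k_n/2)(V_GS − V_t)² = (4/2)×(3.05 − 1)² = 2×2.05² = 8.41 mA.
V_DS = V_DD − I_D·R_D = 15 − 8.41×0.82 = 8.1 V.
Saturation requires V_DS ≥ V_GS − V_t = 2.05 V; 8.1 ≥ 2.05 ✓.

I_D ≈ 8.4 mA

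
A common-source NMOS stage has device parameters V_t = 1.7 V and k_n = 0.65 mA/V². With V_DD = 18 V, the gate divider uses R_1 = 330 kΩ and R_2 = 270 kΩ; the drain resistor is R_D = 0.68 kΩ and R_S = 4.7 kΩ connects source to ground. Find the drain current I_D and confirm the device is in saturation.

V_G = V_DD·R_2/(R_1+R_2) = 18×270/600 = 8.1 V.
Assume saturation: I_D = (k_n/2)(V_GS − V_t)² with V_GS = V_G − I_D·R_S = 8.1 − 4.7·I_D.
Substituting gives 7.18·I_D² − 20.6·I_D + 13.3 = 0, with roots I_D = 0.99 or 1.87 mA.
The root I_D = 1.87 mA gives V_GS = -0.7 V ≤ V_t, so take I_D = 0.99 mA.
Then V_GS = 3.45 V and V_DS = V_DD − I_D(R_D+R_S) = 18 − 0.99×5.38 = 12.7 V.
Saturation requires V_DS ≥ V_GS − V_t = 1.75 V; 12.7 ≥ 1.75 ✓.

I_D ≈ 0.99 mA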